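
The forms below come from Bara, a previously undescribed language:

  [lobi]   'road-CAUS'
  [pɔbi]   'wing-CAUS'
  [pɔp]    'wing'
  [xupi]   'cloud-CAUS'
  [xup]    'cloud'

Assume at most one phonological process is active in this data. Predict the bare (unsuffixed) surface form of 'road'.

The stem for 'wing' ends in [b] in [pɔbi] but [p] in [pɔp].
But 'cloud' keeps [p] in both environments ([xupi], [xup]), so there is no rule changing /p/ to [b] before the CAUS suffix.
The alternation reflects word-final obstruent devoicing: voiced obstruents become voiceless word-finally. /b/ is underlying.
The one attested form of 'road', [lobi], shows underlying /lob/. Applying the same rule word-finally gives [lop].

[lop]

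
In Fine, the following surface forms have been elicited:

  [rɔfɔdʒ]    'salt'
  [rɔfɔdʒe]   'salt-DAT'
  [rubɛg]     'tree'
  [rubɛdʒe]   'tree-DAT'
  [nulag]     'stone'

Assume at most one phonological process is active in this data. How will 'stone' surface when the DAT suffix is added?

[nuladʒe]

The root 'tree' surfaces as [rubɛg] and [rubɛdʒe], with a stem-final [g] ~ [dʒ] alternation.
The stem 'salt' ([rɔfɔdʒ], [rɔfɔdʒe]) shows [dʒ] unchanged in both environments, so [dʒ] cannot be basic with [g] derived in isolation.
Therefore /g/ is basic and [dʒ] is derived by palatalization before a front vowel (/g/ becomes palato-alveolar [dʒ] before a front vowel).
From [nulag] the stem 'stone' is /nulag/; before a front vowel this yields [nuladʒe].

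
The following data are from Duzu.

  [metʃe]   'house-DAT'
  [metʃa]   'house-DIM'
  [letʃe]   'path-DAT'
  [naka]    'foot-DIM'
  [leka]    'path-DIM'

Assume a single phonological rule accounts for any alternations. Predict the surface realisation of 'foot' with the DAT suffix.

[natʃe]

'path' shows [tʃ] ~ [k] at the end of the stem ([letʃe] vs [leka]).
The stem 'house' ([metʃe], [metʃa]) shows [tʃ] unchanged in both environments, so [tʃ] cannot be basic with [k] derived before the DIM suffix.
So /k/ is underlying, and a rule of palatalization before a front vowel — /k/ becomes palato-alveolar [tʃ] before a front vowel — gives [tʃ].
The one attested form of 'foot', [naka], shows underlying /nak/. Applying the same rule before a front vowel gives [natʃe].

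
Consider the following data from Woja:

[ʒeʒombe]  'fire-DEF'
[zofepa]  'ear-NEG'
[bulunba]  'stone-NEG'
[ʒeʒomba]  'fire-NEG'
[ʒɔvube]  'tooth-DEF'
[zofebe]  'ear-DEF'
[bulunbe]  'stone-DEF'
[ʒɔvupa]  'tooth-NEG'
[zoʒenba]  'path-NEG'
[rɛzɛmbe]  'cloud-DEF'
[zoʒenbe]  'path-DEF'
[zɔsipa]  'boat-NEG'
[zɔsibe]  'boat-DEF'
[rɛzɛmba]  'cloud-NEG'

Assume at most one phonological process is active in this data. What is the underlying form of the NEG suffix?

The NEG suffix surfaces as [-ba] and [-pa], depending on the final segment of the stem.
The DEF suffix, which begins with [b], is invariant after every stem; so [b] is not altered by any rule here.
The NEG suffix is therefore /-pa/ underlyingly, with post-nasal voicing: voiceless stops become voiced after a nasal.

/-pa/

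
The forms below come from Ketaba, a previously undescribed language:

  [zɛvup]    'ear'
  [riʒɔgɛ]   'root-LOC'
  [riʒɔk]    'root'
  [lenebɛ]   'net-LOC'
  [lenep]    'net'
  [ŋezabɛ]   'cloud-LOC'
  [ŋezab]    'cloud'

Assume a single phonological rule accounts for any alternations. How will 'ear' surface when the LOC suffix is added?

In [lenebɛ] and [lenep] the final segment of 'net' alternates: [b] ~ [p].
Compare 'cloud', with invariant [b] in [ŋezabɛ] and [ŋezab]: an analysis with underlying /b/ and a rule producing [p] in isolation would wrongly predict alternation here too.
The alternation reflects intervocalic voicing: voiceless stops become voiced between vowels. /p/ is underlying.
From [zɛvup] the stem 'ear' is /zɛvup/; between vowels this yields [zɛvubɛ].

[zɛvubɛ]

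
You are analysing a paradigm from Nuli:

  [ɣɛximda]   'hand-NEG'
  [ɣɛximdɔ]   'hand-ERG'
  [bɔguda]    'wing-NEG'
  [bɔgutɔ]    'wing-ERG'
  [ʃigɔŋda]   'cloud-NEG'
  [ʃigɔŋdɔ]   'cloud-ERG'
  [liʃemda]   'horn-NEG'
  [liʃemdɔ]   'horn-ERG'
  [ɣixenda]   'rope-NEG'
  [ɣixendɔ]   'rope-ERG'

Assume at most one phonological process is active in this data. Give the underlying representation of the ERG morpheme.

The ERG morpheme has two allomorphs, [-dɔ] and [-tɔ].
The NEG suffix, which begins with [d], is invariant after every stem; so [d] is not altered by any rule here.
The ERG suffix is therefore /-tɔ/ underlyingly, with post-nasal voicing: voiceless stops become voiced after a nasal.

/-tɔ/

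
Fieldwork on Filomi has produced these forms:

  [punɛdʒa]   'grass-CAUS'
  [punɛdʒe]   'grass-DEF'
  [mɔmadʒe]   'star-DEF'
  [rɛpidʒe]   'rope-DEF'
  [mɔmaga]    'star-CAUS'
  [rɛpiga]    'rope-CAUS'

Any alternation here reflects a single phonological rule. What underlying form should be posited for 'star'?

In [mɔmadʒe] and [mɔmaga] the final segment of 'star' alternates: [dʒ] ~ [g].
Compare 'grass', with invariant [dʒ] in [punɛdʒe] and [punɛdʒa]: an analysis with underlying /dʒ/ and a rule producing [g] before the CAUS suffix would wrongly predict alternation here too.
The alternation reflects palatalization before a front vowel: /g/ becomes palato-alveolar [dʒ] before a front vowel. /g/ is underlying.
Hence 'star' is /mɔmag/ underlyingly.

/mɔmag/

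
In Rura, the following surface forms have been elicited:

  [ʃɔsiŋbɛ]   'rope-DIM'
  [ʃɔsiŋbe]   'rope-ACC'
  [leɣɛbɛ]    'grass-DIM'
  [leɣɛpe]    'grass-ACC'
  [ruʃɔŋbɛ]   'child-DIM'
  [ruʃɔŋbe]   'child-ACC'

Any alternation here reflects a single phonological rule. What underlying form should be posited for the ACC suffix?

/-pe/

The ACC morpheme has two allomorphs, [-be] and [-pe].
The DIM suffix, which begins with [b], is invariant after every stem; so [b] is not altered by any rule here.
So the underlying form is /-pe/, and voiceless stops become voiced after a nasal.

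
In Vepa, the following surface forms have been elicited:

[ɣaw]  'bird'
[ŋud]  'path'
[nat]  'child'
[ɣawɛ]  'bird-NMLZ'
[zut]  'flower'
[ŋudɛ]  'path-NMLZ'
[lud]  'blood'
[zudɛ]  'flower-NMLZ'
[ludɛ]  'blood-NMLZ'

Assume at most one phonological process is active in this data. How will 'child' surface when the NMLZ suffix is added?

'flower' shows [d] ~ [t] at the end of the stem ([zudɛ] vs [zut]).
The stem 'path' ([ŋudɛ], [ŋud]) shows [d] unchanged in both environments, so [d] cannot be basic with [t] derived in isolation.
So /t/ is underlying, and a rule of intervocalic voicing — voiceless stops become voiced between vowels — gives [d].
The one attested form of 'child', [nat], shows underlying /nat/. Applying the same rule between vowels gives [nadɛ].

[nadɛ]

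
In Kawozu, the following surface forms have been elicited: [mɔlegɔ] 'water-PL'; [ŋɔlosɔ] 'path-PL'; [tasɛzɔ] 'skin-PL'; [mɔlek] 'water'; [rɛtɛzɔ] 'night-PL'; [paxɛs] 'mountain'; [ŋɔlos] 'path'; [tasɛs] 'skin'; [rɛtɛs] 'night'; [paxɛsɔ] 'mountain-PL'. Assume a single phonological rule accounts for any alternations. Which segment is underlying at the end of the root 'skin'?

The root 'skin' surfaces as [tasɛs] and [tasɛzɔ], with a stem-final [s] ~ [z] alternation.
The stem 'path' ([ŋɔlos], [ŋɔlosɔ]) shows [s] unchanged in both environments, so [s] cannot be basic with [z] derived before the PL suffix.
So /z/ is underlying, and a rule of word-final obstruent devoicing — voiced obstruents become voiceless word-finally — gives [s].

/z/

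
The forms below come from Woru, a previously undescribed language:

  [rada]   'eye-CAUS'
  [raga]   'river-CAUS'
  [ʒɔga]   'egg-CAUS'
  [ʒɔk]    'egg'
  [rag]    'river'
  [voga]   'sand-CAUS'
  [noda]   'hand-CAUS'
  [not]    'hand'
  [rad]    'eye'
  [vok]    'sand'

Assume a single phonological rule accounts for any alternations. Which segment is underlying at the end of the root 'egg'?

/k/

'egg' shows [k] ~ [g] at the end of the stem ([ʒɔk] vs [ʒɔga]).
But 'river' keeps [g] in both environments ([rag], [raga]), so there is no rule changing /g/ to [k] in isolation.
So /k/ is underlying, and a rule of intervocalic voicing — voiceless stops become voiced between vowels — gives [g].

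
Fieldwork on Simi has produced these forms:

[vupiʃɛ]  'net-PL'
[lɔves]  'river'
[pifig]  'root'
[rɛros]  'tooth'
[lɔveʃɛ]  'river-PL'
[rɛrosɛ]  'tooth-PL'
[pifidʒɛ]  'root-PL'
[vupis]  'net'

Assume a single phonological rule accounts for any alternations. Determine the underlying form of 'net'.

/vupiʃ/

The root 'net' surfaces as [vupis] and [vupiʃɛ], with a stem-final [s] ~ [ʃ] alternation.
If /s/ were underlying and a rule turned it into [ʃ] before the PL suffix, 'tooth' would also alternate; but it has [s] in both [rɛros] and [rɛrosɛ].
So /ʃ/ is underlying, and a rule of depalatalization — palato-alveolar /dʒ/ and /ʃ/ become [g] and [s] when no front vowel follows — gives [s].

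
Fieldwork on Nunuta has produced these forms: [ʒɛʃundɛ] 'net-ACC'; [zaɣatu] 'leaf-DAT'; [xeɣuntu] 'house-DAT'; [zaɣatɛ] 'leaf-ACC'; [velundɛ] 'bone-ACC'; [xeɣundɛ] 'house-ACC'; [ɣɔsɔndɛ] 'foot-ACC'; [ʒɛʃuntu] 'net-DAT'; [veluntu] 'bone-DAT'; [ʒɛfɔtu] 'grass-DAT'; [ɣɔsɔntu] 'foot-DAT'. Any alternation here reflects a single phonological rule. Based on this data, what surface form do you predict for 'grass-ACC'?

[ʒɛfɔtɛ]

The ACC suffix surfaces as [-dɛ] and [-tɛ], depending on the final segment of the stem.
The DAT suffix, which begins with [t], is invariant after every stem; so [t] is not altered by any rule here.
So the underlying form is /-dɛ/, and voiced stops become voiceless after a vowel.
After 'grass', which ends in a vowel, the suffix surfaces as [-tɛ], giving [ʒɛfɔtɛ].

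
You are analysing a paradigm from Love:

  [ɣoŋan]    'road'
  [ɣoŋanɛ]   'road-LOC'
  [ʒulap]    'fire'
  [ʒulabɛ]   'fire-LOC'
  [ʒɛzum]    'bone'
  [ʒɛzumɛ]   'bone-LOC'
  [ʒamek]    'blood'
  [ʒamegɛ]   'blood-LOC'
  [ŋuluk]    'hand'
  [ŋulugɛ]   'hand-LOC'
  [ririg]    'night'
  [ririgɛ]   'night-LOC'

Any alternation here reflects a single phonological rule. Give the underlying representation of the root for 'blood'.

/ʒamek/

The stem for 'blood' ends in [k] in [ʒamek] but [g] in [ʒamegɛ].
If /g/ were underlying and a rule turned it into [k] in isolation, 'night' would also alternate; but it has [g] in both [ririg] and [ririgɛ].
The alternation reflects intervocalic voicing: voiceless stops become voiced between vowels. /k/ is underlying.
The underlying form of 'blood' is therefore /ʒamek/.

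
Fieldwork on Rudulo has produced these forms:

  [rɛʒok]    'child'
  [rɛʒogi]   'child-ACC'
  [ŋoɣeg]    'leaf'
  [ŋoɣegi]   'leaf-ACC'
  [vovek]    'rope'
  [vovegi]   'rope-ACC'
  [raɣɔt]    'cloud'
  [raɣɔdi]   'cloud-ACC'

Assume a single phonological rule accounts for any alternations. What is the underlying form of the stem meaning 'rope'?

The root 'rope' surfaces as [vovek] and [vovegi], with a stem-final [k] ~ [g] alternation.
But 'leaf' keeps [g] in both environments ([ŋoɣeg], [ŋoɣegi]), so there is no rule changing /g/ to [k] in isolation.
Therefore /k/ is basic and [g] is derived by intervocalic voicing (voiceless stops become voiced between vowels).

/vovek/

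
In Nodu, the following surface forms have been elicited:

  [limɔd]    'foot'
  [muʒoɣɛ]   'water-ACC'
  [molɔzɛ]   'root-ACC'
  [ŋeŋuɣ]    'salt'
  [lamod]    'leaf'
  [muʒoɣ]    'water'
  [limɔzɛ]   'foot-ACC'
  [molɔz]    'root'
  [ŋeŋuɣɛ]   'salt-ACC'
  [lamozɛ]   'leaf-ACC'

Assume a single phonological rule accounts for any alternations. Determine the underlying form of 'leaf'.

The root 'leaf' surfaces as [lamozɛ] and [lamod], with a stem-final [z] ~ [d] alternation.
Compare 'root', with invariant [z] in [molɔzɛ] and [molɔz]: an analysis with underlying /z/ and a rule producing [d] in isolation would wrongly predict alternation here too.
The underlying segment must be /d/; voiced stops become fricatives between vowels, yielding [z] there.
Hence 'leaf' is /lamod/ underlyingly.

/lamod/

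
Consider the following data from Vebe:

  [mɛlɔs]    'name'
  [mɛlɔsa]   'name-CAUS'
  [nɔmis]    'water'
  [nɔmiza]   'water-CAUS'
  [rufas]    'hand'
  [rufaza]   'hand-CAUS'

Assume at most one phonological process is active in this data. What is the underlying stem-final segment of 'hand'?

/z/

The root 'hand' surfaces as [rufas] and [rufaza], with a stem-final [s] ~ [z] alternation.
The stem 'name' ([mɛlɔs], [mɛlɔsa]) shows [s] unchanged in both environments, so [s] cannot be basic with [z] derived before the CAUS suffix.
The underlying segment must be /z/; voiced obstruents become voiceless word-finally, yielding [s] there.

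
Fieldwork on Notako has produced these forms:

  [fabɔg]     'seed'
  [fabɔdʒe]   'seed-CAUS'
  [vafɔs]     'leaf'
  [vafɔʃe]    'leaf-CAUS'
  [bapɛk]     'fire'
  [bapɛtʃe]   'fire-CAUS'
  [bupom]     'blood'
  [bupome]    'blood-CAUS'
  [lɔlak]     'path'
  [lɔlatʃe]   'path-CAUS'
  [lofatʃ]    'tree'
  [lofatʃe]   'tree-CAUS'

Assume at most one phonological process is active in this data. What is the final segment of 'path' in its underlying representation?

The root 'path' surfaces as [lɔlak] and [lɔlatʃe], with a stem-final [k] ~ [tʃ] alternation.
Compare 'tree', with invariant [tʃ] in [lofatʃ] and [lofatʃe]: an analysis with underlying /tʃ/ and a rule producing [k] in isolation would wrongly predict alternation here too.
The alternation reflects palatalization before a front vowel: /k/, /g/ and /s/ become palato-alveolar [tʃ], [dʒ] and [ʃ] before a front vowel. /k/ is underlying.

/k/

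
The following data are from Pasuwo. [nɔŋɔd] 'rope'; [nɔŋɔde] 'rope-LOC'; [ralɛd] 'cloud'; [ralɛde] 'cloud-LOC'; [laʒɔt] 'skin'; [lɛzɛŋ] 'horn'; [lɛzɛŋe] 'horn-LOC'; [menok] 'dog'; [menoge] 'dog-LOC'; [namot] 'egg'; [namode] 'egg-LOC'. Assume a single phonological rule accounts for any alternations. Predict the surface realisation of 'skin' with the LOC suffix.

[laʒɔde]

'egg' shows [t] ~ [d] at the end of the stem ([namot] vs [namode]).
If /d/ were underlying and a rule turned it into [t] in isolation, 'cloud' would also alternate; but it has [d] in both [ralɛd] and [ralɛde].
So /t/ is underlying, and a rule of intervocalic voicing — voiceless stops become voiced between vowels — gives [d].
From [laʒɔt] the stem 'skin' is /laʒɔt/; between vowels this yields [laʒɔde].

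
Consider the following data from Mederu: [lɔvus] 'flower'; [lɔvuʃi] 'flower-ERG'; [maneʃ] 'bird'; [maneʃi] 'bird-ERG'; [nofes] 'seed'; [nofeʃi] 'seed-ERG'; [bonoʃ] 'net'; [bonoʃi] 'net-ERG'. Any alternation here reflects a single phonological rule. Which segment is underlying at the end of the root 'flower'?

In [lɔvus] and [lɔvuʃi] the final segment of 'flower' alternates: [s] ~ [ʃ].
Compare 'net', with invariant [ʃ] in [bonoʃ] and [bonoʃi]: an analysis with underlying /ʃ/ and a rule producing [s] in isolation would wrongly predict alternation here too.
Therefore /s/ is basic and [ʃ] is derived by palatalization before a front vowel (/s/ becomes palato-alveolar [ʃ] before a front vowel).

/s/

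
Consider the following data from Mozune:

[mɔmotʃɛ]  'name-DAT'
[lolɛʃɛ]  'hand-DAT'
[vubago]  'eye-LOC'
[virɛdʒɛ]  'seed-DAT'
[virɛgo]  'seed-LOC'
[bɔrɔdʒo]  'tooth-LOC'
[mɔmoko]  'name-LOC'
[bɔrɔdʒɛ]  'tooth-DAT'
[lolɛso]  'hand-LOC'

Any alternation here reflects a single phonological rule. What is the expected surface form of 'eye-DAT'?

'seed' shows [g] ~ [dʒ] at the end of the stem ([virɛgo] vs [virɛdʒɛ]).
The stem 'tooth' ([bɔrɔdʒo], [bɔrɔdʒɛ]) shows [dʒ] unchanged in both environments, so [dʒ] cannot be basic with [g] derived before the LOC suffix.
Therefore /g/ is basic and [dʒ] is derived by palatalization before a front vowel (/k/, /g/ and /s/ become palato-alveolar [tʃ], [dʒ] and [ʃ] before a front vowel).
The one attested form of 'eye', [vubago], shows underlying /vubag/. Applying the same rule before a front vowel gives [vubadʒɛ].

[vubadʒɛ]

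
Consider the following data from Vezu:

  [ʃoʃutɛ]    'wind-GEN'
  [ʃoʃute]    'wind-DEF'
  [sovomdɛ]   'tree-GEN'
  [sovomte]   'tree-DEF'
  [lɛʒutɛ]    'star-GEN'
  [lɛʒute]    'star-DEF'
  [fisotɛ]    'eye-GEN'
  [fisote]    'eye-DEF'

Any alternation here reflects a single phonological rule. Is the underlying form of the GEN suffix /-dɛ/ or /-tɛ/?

The GEN morpheme has two allomorphs, [-dɛ] and [-tɛ].
The DEF suffix, which begins with [t], is invariant after every stem; so [t] is not altered by any rule here.
The GEN suffix is therefore /-dɛ/ underlyingly, with post-vocalic devoicing: voiced stops become voiceless after a vowel.

/-dɛ/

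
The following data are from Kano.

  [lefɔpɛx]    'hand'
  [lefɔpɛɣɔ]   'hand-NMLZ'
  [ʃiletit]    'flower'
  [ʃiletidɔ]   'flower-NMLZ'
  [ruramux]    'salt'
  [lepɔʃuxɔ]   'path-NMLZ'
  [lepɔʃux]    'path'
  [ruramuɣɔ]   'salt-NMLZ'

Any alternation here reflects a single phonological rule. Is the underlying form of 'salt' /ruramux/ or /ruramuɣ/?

/ruramuɣ/

'salt' shows [ɣ] ~ [x] at the end of the stem ([ruramuɣɔ] vs [ruramux]).
But 'path' keeps [x] in both environments ([lepɔʃuxɔ], [lepɔʃux]), so there is no rule changing /x/ to [ɣ] before the NMLZ suffix.
Therefore /ɣ/ is basic and [x] is derived by word-final obstruent devoicing (voiced obstruents become voiceless word-finally).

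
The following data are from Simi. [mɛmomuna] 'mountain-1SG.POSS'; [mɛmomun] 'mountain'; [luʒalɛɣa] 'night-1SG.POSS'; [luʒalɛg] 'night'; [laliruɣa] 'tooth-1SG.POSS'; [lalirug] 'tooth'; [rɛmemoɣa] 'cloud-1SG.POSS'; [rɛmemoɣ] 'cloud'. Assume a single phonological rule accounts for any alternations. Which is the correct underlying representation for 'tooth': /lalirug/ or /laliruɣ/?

In [laliruɣa] and [lalirug] the final segment of 'tooth' alternates: [ɣ] ~ [g].
Compare 'cloud', with invariant [ɣ] in [rɛmemoɣa] and [rɛmemoɣ]: an analysis with underlying /ɣ/ and a rule producing [g] in isolation would wrongly predict alternation here too.
Therefore /g/ is basic and [ɣ] is derived by intervocalic spirantization (voiced stops become fricatives between vowels).

/lalirug/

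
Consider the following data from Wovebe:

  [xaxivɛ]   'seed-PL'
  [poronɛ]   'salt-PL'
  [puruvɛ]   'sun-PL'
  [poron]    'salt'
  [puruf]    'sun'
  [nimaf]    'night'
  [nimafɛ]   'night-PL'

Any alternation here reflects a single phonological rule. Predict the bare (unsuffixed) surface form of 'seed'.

'sun' shows [v] ~ [f] at the end of the stem ([puruvɛ] vs [puruf]).
The stem 'night' ([nimafɛ], [nimaf]) shows [f] unchanged in both environments, so [f] cannot be basic with [v] derived before the PL suffix.
The alternation reflects word-final obstruent devoicing: voiced obstruents become voiceless word-finally. /v/ is underlying.
The one attested form of 'seed', [xaxivɛ], shows underlying /xaxiv/. Applying the same rule word-finally gives [xaxif].

[xaxif]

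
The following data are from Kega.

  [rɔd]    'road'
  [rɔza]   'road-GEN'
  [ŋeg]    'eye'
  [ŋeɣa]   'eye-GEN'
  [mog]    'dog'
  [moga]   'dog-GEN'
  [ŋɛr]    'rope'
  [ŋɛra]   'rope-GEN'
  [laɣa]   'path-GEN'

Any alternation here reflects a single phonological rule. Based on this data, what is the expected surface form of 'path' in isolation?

[lag]

'eye' shows [g] ~ [ɣ] at the end of the stem ([ŋeg] vs [ŋeɣa]).
Compare 'dog', with invariant [g] in [mog] and [moga]: an analysis with underlying /g/ and a rule producing [ɣ] before the GEN suffix would wrongly predict alternation here too.
The alternation reflects word-final hardening: voiced fricatives become stops word-finally. /ɣ/ is underlying.
From [laɣa] the stem 'path' is /laɣ/; word-finally this yields [lag].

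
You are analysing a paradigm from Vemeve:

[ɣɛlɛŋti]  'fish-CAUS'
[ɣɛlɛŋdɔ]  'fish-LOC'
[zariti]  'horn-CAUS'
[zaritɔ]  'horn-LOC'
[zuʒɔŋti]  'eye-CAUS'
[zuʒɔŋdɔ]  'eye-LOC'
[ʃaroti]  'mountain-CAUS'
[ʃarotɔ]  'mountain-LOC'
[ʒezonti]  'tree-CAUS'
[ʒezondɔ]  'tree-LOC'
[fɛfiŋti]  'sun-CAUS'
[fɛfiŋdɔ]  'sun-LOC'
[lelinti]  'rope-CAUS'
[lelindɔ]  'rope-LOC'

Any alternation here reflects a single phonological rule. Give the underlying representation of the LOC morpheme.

/-dɔ/

The LOC suffix surfaces as [-dɔ] and [-tɔ], depending on the final segment of the stem.
By contrast the CAUS suffix keeps its initial [t] throughout — that segment must be underlying.
So the underlying form is /-dɔ/, and voiced stops become voiceless after a vowel.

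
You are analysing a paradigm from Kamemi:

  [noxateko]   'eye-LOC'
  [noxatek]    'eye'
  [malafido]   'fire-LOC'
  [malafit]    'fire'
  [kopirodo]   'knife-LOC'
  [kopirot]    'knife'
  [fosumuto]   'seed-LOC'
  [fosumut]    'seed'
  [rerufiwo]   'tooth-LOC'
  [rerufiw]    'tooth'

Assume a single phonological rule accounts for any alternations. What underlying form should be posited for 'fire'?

/malafid/

'fire' shows [d] ~ [t] at the end of the stem ([malafido] vs [malafit]).
Compare 'seed', with invariant [t] in [fosumuto] and [fosumut]: an analysis with underlying /t/ and a rule producing [d] before the LOC suffix would wrongly predict alternation here too.
Therefore /d/ is basic and [t] is derived by word-final obstruent devoicing (voiced obstruents become voiceless word-finally).
So 'fire' = /malafid/.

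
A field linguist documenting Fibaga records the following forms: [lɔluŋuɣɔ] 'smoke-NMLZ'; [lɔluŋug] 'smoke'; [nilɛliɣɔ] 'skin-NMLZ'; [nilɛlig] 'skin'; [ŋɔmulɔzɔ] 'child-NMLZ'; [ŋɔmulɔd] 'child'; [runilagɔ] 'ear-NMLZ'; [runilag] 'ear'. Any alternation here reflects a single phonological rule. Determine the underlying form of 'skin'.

The stem for 'skin' ends in [ɣ] in [nilɛliɣɔ] but [g] in [nilɛlig].
The stem 'ear' ([runilagɔ], [runilag]) shows [g] unchanged in both environments, so [g] cannot be basic with [ɣ] derived before the NMLZ suffix.
The alternation reflects word-final hardening: voiced fricatives become stops word-finally. /ɣ/ is underlying.

/nilɛliɣ/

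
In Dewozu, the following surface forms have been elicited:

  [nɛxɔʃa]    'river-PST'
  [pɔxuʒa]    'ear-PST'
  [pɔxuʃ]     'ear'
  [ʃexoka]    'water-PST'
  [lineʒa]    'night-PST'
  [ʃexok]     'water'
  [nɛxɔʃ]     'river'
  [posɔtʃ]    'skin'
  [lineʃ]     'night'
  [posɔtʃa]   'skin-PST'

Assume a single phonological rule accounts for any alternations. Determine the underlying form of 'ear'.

The stem for 'ear' ends in [ʒ] in [pɔxuʒa] but [ʃ] in [pɔxuʃ].
If /ʃ/ were underlying and a rule turned it into [ʒ] before the PST suffix, 'river' would also alternate; but it has [ʃ] in both [nɛxɔʃa] and [nɛxɔʃ].
The underlying segment must be /ʒ/; voiced obstruents become voiceless word-finally, yielding [ʃ] there.
Hence 'ear' is /pɔxuʒ/ underlyingly.

/pɔxuʒ/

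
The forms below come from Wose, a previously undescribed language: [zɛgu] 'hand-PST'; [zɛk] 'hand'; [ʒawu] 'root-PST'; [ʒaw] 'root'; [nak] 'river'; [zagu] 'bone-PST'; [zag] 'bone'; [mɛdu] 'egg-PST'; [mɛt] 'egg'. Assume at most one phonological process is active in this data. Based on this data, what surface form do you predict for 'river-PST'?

The stem for 'hand' ends in [g] in [zɛgu] but [k] in [zɛk].
The stem 'bone' ([zagu], [zag]) shows [g] unchanged in both environments, so [g] cannot be basic with [k] derived in isolation.
So /k/ is underlying, and a rule of intervocalic voicing — voiceless stops become voiced between vowels — gives [g].
From [nak] the stem 'river' is /nak/; between vowels this yields [nagu].

[nagu]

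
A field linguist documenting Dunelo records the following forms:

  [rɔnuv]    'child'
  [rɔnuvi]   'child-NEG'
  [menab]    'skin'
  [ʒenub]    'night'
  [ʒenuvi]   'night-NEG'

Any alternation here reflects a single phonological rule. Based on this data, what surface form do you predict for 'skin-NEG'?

[menavi]

The stem for 'night' ends in [b] in [ʒenub] but [v] in [ʒenuvi].
If /v/ were underlying and a rule turned it into [b] in isolation, 'child' would also alternate; but it has [v] in both [rɔnuv] and [rɔnuvi].
Therefore /b/ is basic and [v] is derived by intervocalic spirantization (voiced stops become fricatives between vowels).
From [menab] the stem 'skin' is /menab/; between vowels this yields [menavi].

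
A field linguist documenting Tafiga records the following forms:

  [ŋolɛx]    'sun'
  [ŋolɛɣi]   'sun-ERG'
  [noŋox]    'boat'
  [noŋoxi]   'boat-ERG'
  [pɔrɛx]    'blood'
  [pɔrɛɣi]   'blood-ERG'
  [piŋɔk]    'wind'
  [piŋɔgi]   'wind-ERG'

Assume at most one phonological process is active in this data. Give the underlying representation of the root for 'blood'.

The stem for 'blood' ends in [x] in [pɔrɛx] but [ɣ] in [pɔrɛɣi].
The stem 'boat' ([noŋox], [noŋoxi]) shows [x] unchanged in both environments, so [x] cannot be basic with [ɣ] derived before the ERG suffix.
The alternation reflects word-final obstruent devoicing: voiced obstruents become voiceless word-finally. /ɣ/ is underlying.

/pɔrɛɣ/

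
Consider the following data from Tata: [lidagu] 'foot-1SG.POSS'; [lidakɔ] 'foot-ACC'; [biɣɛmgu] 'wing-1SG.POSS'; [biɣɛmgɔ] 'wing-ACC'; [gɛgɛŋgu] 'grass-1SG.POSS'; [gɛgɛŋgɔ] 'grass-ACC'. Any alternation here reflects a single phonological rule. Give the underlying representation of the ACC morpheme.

The ACC suffix surfaces as [-gɔ] and [-kɔ], depending on the final segment of the stem.
The 1SG.POSS suffix, which begins with [g], is invariant after every stem; so [g] is not altered by any rule here.
So the underlying form is /-kɔ/, and voiceless stops become voiced after a nasal.

/-kɔ/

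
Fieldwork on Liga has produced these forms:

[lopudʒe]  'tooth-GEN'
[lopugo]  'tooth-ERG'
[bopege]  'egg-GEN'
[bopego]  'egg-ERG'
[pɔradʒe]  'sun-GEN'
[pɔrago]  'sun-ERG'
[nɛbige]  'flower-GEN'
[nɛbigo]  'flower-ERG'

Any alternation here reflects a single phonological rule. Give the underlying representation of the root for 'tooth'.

/lopudʒ/

In [lopudʒe] and [lopugo] the final segment of 'tooth' alternates: [dʒ] ~ [g].
If /g/ were underlying and a rule turned it into [dʒ] before the GEN suffix, 'egg' would also alternate; but it has [g] in both [bopege] and [bopego].
The alternation reflects depalatalization: palato-alveolar /dʒ/ becomes [g] when no front vowel follows. /dʒ/ is underlying.
So 'tooth' = /lopudʒ/.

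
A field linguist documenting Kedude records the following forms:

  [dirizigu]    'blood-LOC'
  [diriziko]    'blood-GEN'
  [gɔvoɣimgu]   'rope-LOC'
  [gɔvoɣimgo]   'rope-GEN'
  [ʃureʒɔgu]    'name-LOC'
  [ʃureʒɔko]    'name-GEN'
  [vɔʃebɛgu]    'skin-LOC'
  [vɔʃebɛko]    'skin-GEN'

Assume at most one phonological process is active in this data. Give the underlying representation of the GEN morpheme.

/-ko/

The GEN morpheme has two allomorphs, [-go] and [-ko].
The LOC suffix, which begins with [g], is invariant after every stem; so [g] is not altered by any rule here.
So the underlying form is /-ko/, and voiceless stops become voiced after a nasal.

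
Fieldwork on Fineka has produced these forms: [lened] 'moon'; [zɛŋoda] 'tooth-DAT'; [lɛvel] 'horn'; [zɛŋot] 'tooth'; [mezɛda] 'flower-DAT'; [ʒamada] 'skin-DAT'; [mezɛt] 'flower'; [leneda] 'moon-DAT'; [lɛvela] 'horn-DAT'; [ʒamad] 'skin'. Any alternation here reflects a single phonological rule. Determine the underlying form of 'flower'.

/mezɛt/

'flower' shows [t] ~ [d] at the end of the stem ([mezɛt] vs [mezɛda]).
The stem 'skin' ([ʒamad], [ʒamada]) shows [d] unchanged in both environments, so [d] cannot be basic with [t] derived in isolation.
So /t/ is underlying, and a rule of intervocalic voicing — voiceless stops become voiced between vowels — gives [d].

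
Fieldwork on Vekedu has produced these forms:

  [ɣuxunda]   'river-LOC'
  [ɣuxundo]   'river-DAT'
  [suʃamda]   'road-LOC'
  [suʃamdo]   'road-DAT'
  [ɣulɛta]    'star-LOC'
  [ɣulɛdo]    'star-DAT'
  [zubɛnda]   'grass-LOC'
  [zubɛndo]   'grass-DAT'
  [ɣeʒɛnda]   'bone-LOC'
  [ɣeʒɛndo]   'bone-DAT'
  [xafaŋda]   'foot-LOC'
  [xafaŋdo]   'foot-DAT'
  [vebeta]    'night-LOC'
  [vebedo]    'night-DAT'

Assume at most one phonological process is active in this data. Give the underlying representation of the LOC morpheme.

The LOC suffix surfaces as [-da] and [-ta], depending on the final segment of the stem.
The DAT suffix, which begins with [d], is invariant after every stem; so [d] is not altered by any rule here.
The LOC suffix is therefore /-ta/ underlyingly, with post-nasal voicing: voiceless stops become voiced after a nasal.

/-ta/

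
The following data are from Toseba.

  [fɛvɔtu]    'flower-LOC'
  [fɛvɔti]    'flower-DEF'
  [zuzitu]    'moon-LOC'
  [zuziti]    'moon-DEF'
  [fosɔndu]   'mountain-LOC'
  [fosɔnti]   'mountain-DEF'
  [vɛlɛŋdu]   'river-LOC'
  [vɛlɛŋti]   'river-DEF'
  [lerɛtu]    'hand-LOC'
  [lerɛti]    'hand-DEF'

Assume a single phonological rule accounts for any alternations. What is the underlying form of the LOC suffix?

The LOC morpheme has two allomorphs, [-du] and [-tu].
The DEF suffix, which begins with [t], is invariant after every stem; so [t] is not altered by any rule here.
The LOC suffix is therefore /-du/ underlyingly, with post-vocalic devoicing: voiced stops become voiceless after a vowel.

/-du/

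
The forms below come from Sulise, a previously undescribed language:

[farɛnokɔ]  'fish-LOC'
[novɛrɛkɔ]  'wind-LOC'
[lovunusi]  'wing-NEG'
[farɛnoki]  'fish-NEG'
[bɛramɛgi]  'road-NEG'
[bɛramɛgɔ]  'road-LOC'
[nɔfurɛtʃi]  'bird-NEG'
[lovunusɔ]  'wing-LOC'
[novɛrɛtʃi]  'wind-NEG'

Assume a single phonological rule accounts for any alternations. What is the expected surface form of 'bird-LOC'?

'wind' shows [k] ~ [tʃ] at the end of the stem ([novɛrɛkɔ] vs [novɛrɛtʃi]).
But 'fish' keeps [k] in both environments ([farɛnokɔ], [farɛnoki]), so there is no rule changing /k/ to [tʃ] before the NEG suffix.
Therefore /tʃ/ is basic and [k] is derived by depalatalization (palato-alveolar /tʃ/ becomes [k] when no front vowel follows).
From [nɔfurɛtʃi] the stem 'bird' is /nɔfurɛtʃ/; when no front vowel follows this yields [nɔfurɛkɔ].

[nɔfurɛkɔ]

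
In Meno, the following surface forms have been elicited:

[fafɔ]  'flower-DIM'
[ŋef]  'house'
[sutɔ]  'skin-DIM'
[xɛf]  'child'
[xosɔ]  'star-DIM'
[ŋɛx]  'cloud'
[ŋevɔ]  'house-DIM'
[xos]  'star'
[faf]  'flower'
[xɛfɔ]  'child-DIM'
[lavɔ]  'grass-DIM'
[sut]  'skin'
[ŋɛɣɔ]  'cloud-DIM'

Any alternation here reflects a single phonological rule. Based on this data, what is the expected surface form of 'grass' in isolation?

[laf]

The root 'house' surfaces as [ŋef] and [ŋevɔ], with a stem-final [f] ~ [v] alternation.
But 'child' keeps [f] in both environments ([xɛf], [xɛfɔ]), so there is no rule changing /f/ to [v] before the DIM suffix.
Therefore /v/ is basic and [f] is derived by word-final obstruent devoicing (voiced obstruents become voiceless word-finally).
From [lavɔ] the stem 'grass' is /lav/; word-finally this yields [laf].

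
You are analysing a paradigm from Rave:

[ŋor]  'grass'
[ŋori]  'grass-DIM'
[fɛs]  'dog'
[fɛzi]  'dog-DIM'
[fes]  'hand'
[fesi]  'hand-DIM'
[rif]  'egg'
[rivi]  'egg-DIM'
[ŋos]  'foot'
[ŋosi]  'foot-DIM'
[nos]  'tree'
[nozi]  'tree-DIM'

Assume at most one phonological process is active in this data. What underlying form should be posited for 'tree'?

'tree' shows [s] ~ [z] at the end of the stem ([nos] vs [nozi]).
If /s/ were underlying and a rule turned it into [z] before the DIM suffix, 'hand' would also alternate; but it has [s] in both [fes] and [fesi].
The alternation reflects word-final obstruent devoicing: voiced obstruents become voiceless word-finally. /z/ is underlying.

/noz/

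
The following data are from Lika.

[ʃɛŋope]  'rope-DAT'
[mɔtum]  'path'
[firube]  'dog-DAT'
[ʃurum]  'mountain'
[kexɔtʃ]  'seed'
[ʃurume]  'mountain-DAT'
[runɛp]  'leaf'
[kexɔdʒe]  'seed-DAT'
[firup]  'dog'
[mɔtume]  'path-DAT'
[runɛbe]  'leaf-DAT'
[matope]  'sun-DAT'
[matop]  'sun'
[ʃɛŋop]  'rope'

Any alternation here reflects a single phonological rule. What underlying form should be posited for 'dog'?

The stem for 'dog' ends in [p] in [firup] but [b] in [firube].
Compare 'rope', with invariant [p] in [ʃɛŋop] and [ʃɛŋope]: an analysis with underlying /p/ and a rule producing [b] before the DAT suffix would wrongly predict alternation here too.
The alternation reflects word-final obstruent devoicing: voiced obstruents become voiceless word-finally. /b/ is underlying.
The underlying form of 'dog' is therefore /firub/.

/firub/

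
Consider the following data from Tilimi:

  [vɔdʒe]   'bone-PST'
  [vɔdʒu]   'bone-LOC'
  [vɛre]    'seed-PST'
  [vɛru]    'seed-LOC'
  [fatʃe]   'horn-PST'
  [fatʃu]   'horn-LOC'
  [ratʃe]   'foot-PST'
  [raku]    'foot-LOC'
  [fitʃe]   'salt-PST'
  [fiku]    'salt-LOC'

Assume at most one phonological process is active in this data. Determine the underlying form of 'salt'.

In [fitʃe] and [fiku] the final segment of 'salt' alternates: [tʃ] ~ [k].
But 'horn' keeps [tʃ] in both environments ([fatʃe], [fatʃu]), so there is no rule changing /tʃ/ to [k] before the LOC suffix.
So /k/ is underlying, and a rule of palatalization before a front vowel — /k/ becomes palato-alveolar [tʃ] before a front vowel — gives [tʃ].

/fik/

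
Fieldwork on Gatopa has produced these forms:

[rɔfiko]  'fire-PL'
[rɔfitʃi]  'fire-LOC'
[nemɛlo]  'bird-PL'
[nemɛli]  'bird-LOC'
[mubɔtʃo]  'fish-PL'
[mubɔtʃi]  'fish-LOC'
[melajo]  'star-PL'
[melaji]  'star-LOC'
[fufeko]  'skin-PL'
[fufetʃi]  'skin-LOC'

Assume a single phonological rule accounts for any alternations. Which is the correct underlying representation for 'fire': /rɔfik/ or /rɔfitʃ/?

The stem for 'fire' ends in [k] in [rɔfiko] but [tʃ] in [rɔfitʃi].
Compare 'fish', with invariant [tʃ] in [mubɔtʃo] and [mubɔtʃi]: an analysis with underlying /tʃ/ and a rule producing [k] before the PL suffix would wrongly predict alternation here too.
Therefore /k/ is basic and [tʃ] is derived by palatalization before a front vowel (/k/ becomes palato-alveolar [tʃ] before a front vowel).

/rɔfik/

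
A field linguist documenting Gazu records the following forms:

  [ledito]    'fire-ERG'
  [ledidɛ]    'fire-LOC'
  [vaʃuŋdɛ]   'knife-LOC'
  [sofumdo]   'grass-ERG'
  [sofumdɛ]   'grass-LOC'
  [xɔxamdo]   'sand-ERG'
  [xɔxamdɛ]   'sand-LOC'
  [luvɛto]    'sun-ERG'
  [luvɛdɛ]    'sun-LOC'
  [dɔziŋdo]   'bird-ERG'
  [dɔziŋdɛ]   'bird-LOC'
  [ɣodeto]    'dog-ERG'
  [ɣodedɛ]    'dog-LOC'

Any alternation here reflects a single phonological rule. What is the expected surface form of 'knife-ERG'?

[vaʃuŋdo]

The ERG suffix surfaces as [-do] and [-to], depending on the final segment of the stem.
The LOC suffix, which begins with [d], is invariant after every stem; so [d] is not altered by any rule here.
The ERG suffix is therefore /-to/ underlyingly, with post-nasal voicing: voiceless stops become voiced after a nasal.
After 'knife', which ends in a nasal, the suffix surfaces as [-do], giving [vaʃuŋdo].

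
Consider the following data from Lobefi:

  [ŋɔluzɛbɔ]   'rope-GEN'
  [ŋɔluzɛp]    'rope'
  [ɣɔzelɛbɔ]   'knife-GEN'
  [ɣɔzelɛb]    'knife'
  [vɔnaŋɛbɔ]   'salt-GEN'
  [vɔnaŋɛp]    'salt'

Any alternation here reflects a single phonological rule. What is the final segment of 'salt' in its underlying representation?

/p/

The root 'salt' surfaces as [vɔnaŋɛbɔ] and [vɔnaŋɛp], with a stem-final [b] ~ [p] alternation.
Compare 'knife', with invariant [b] in [ɣɔzelɛbɔ] and [ɣɔzelɛb]: an analysis with underlying /b/ and a rule producing [p] in isolation would wrongly predict alternation here too.
The underlying segment must be /p/; voiceless stops become voiced between vowels, yielding [b] there.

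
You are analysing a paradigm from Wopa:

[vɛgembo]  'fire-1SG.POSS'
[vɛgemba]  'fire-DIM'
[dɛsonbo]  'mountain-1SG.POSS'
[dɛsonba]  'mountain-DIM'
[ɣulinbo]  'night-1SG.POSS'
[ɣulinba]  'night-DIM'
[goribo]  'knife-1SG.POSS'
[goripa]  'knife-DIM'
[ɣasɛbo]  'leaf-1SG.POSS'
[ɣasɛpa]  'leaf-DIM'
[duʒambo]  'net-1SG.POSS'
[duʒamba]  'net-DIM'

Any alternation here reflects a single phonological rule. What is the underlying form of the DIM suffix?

The DIM suffix surfaces as [-ba] and [-pa], depending on the final segment of the stem.
The 1SG.POSS suffix, which begins with [b], is invariant after every stem; so [b] is not altered by any rule here.
The DIM suffix is therefore /-pa/ underlyingly, with post-nasal voicing: voiceless stops become voiced after a nasal.

/-pa/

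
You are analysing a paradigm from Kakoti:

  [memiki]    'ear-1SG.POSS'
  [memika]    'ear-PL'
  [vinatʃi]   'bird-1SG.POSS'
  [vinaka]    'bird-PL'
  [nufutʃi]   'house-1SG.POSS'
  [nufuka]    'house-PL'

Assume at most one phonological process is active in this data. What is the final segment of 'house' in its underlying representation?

In [nufutʃi] and [nufuka] the final segment of 'house' alternates: [tʃ] ~ [k].
The stem 'ear' ([memiki], [memika]) shows [k] unchanged in both environments, so [k] cannot be basic with [tʃ] derived before the 1SG.POSS suffix.
The underlying segment must be /tʃ/; palato-alveolar /tʃ/ becomes [k] when no front vowel follows, yielding [k] there.

/tʃ/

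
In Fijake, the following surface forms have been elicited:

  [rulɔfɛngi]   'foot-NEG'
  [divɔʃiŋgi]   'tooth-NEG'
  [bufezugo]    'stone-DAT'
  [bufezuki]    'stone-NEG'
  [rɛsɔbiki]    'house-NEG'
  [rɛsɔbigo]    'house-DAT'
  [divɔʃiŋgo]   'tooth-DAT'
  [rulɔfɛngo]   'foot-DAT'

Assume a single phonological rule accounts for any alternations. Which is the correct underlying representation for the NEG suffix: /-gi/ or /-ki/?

/-ki/

The NEG suffix surfaces as [-gi] and [-ki], depending on the final segment of the stem.
By contrast the DAT suffix keeps its initial [g] throughout — that segment must be underlying.
So the underlying form is /-ki/, and voiceless stops become voiced after a nasal.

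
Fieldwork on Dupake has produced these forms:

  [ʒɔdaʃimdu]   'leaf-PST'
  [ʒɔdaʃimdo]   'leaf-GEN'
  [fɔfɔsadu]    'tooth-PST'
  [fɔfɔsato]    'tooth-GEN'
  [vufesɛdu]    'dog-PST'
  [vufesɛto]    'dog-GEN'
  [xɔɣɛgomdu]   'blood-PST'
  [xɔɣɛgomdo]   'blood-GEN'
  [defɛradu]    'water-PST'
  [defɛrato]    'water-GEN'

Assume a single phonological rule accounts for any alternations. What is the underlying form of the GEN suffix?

The GEN suffix surfaces as [-do] and [-to], depending on the final segment of the stem.
The PST suffix, which begins with [d], is invariant after every stem; so [d] is not altered by any rule here.
The GEN suffix is therefore /-to/ underlyingly, with post-nasal voicing: voiceless stops become voiced after a nasal.

/-to/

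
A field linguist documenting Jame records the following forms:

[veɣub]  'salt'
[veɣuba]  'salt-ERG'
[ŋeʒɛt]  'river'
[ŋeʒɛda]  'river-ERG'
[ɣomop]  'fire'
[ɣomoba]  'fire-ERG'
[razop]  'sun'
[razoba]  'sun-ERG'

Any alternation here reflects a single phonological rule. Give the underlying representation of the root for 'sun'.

/razop/

The root 'sun' surfaces as [razop] and [razoba], with a stem-final [p] ~ [b] alternation.
But 'salt' keeps [b] in both environments ([veɣub], [veɣuba]), so there is no rule changing /b/ to [p] in isolation.
So /p/ is underlying, and a rule of intervocalic voicing — voiceless stops become voiced between vowels — gives [b].
So 'sun' = /razop/.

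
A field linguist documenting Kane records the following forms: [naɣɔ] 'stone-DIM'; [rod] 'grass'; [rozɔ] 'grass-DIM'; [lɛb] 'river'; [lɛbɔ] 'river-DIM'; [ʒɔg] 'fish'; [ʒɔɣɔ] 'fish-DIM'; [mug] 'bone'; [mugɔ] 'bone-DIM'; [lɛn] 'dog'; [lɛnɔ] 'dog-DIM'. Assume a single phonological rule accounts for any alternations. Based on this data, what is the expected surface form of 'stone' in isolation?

[nag]

The stem for 'fish' ends in [g] in [ʒɔg] but [ɣ] in [ʒɔɣɔ].
The stem 'bone' ([mug], [mugɔ]) shows [g] unchanged in both environments, so [g] cannot be basic with [ɣ] derived before the DIM suffix.
So /ɣ/ is underlying, and a rule of word-final hardening — voiced fricatives become stops word-finally — gives [g].
The one attested form of 'stone', [naɣɔ], shows underlying /naɣ/. Applying the same rule word-finally gives [nag].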